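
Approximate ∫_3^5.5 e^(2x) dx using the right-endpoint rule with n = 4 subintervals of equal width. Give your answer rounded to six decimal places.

52094.527633

Δx = (5.5 − 3)/4 = 0.625.
Right endpoints: 3.625, 4.25, 4.875, 5.5.
f(3.625) ≈ 1408.104848, f(4.25) ≈ 4914.768840, f(4.875) ≈ 17154.228809, f(5.5) ≈ 59874.141715.
Sum = Δx · [f(3.625) + f(4.25) + f(4.875) + f(5.5)].
Sum ≈ 52094.527633.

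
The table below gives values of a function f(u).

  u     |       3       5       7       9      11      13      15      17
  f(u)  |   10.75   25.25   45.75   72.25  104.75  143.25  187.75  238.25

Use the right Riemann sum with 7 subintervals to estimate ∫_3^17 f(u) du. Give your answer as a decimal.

1634.5

Δu = 2.
Sum = 2·[25.25 + 45.75 + 72.25 + 104.75 + 143.25 + 187.75 + 238.25] = 1634.5.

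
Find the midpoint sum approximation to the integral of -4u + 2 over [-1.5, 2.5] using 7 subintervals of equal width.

0

Δu = (2.5 − (-1.5))/7 = 4/7.
Midpoints: -17/14, -9/14, -1/14, 0.5, 15/14, 23/14, 31/14.
f(-17/14) = 48/7, f(-9/14) = 32/7, f(-1/14) = 16/7, f(0.5) = 0, f(15/14) = -16/7, f(23/14) = -32/7, f(31/14) = -48/7.
Sum = Δu · [f(-17/14) + f(-9/14) + f(-1/14) + ...].
Sum = 0.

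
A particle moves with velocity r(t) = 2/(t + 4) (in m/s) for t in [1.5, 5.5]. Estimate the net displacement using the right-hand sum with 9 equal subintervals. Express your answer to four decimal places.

Δt = (5.5 − 1.5)/9 = 4/9.
Right endpoints: 35/18, 43/18, 17/6, 59/18, 67/18, 25/6, 83/18, 91/18, 5.5.
r(35/18) = 36/107, r(43/18) = 36/115, r(17/6) = 12/41, r(59/18) = 36/131, r(67/18) = 36/139, r(25/6) = 12/49, r(83/18) = 36/155, r(91/18) = 36/163, r(5.5) = 4/19.
Sum = Δt · [r(35/18) + r(43/18) + r(17/6) + ...].
Sum ≈ 1.0598.

1.0598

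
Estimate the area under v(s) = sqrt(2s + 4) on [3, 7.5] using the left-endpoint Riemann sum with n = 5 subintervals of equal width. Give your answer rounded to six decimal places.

16.521102

Δs = (7.5 − 3)/5 = 0.9.
Left endpoints: 3, 3.9, 4.8, 5.7, 6.6.
v(3) ≈ 3.162278, v(3.9) ≈ 3.435113, v(4.8) ≈ 3.687818, v(5.7) ≈ 3.924283, v(6.6) ≈ 4.147288.
Sum = Δs · [v(3) + v(3.9) + v(4.8) + v(5.7) + v(6.6)].
Sum ≈ 16.521102.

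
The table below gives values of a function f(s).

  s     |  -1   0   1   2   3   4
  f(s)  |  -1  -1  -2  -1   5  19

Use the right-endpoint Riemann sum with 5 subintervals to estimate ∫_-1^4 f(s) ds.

20

Δs = 1.
Sum = 1·[(-1) + (-2) + (-1) + 5 + 19] = 20.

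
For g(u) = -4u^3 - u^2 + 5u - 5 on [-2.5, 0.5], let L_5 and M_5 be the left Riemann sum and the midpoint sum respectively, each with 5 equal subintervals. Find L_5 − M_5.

15.57

L_5 = 18.33.
M_5 = 2.76.
L_5 − M_5 = 15.57.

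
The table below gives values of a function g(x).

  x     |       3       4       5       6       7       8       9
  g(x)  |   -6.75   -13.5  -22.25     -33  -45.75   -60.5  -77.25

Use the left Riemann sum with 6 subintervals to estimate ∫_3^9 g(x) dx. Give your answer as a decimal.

Δx = 1.
Sum = 1·[(-6.75) + (-13.5) + (-22.25) + (-33) + (-45.75) + (-60.5)] = -181.75.

-181.75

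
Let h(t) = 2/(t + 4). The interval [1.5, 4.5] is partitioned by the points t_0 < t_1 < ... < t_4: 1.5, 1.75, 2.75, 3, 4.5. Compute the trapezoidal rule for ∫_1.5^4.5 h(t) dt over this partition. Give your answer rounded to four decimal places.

0.8745

Subinterval widths: 0.25, 1, 0.25, 1.5.
h(1.5) = 4/11, h(1.75) = 8/23, h(2.75) = 8/27, h(3) = 2/7, h(4.5) = 4/17.
On each subinterval the trapezoid contributes (Δt_i/2)·[h(t_{i-1}) + h(t_i)].
Sum ≈ 0.8745.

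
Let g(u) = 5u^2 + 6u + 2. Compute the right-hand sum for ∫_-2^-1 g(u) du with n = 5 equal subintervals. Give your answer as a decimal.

3.8

Δu = (-1 − (-2))/5 = 0.2.
Right endpoints: -1.8, -1.6, -1.4, -1.2, -1.
g(-1.8) = 7.4, g(-1.6) = 5.2, g(-1.4) = 3.4, g(-1.2) = 2, g(-1) = 1.
Sum = Δu · [g(-1.8) + g(-1.6) + g(-1.4) + g(-1.2) + g(-1)].
Sum = 3.8.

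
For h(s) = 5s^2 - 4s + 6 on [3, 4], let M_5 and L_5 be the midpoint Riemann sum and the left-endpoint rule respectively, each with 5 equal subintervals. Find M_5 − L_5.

3.05

M_5 = 53.65.
L_5 = 50.6.
M_5 − L_5 = 3.05.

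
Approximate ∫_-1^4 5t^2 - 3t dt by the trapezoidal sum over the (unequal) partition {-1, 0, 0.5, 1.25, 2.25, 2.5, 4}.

90.78125

Subinterval widths: 1, 0.5, 0.75, 1, 0.25, 1.5.
f(-1) = 8, f(0) = 0, f(0.5) = -0.25, f(1.25) = 4.0625, f(2.25) = 18.5625, f(2.5) = 23.75, f(4) = 68.
On each subinterval the trapezoid contributes (Δt_i/2)·[f(t_{i-1}) + f(t_i)].
Sum = 90.78125.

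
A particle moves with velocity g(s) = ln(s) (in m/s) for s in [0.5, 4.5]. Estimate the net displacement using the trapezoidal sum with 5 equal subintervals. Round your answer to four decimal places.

3.0262

Δs = (4.5 − 0.5)/5 = 0.8.
g(0.5) ≈ -0.6931, g(1.3) ≈ 0.2624, g(2.1) ≈ 0.7419, g(2.9) ≈ 1.0647, g(3.7) ≈ 1.3083, g(4.5) ≈ 1.5041.
T_5 = (Δs/2)·[g(s_0) + 2g(s_1) + ... + 2g(s_{4}) + g(s_5)].
Sum ≈ 3.0262.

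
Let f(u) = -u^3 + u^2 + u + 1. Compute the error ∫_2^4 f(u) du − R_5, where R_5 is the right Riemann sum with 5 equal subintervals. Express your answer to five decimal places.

Exact integral: ∫_2^4 f(u) du ≈ -33.3333333.
R_5 = -42.16.
Error ≈ -33.3333333 − (-42.16) ≈ 8.82667.

8.82667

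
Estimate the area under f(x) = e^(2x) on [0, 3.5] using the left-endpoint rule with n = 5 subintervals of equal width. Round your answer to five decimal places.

Δx = (3.5 − 0)/5 = 0.7.
Left endpoints: 0, 0.7, 1.4, 2.1, 2.8.
f(0) ≈ 1.00000, f(0.7) ≈ 4.05520, f(1.4) ≈ 16.44465, f(2.1) ≈ 66.68633, f(2.8) ≈ 270.42641.
Sum = Δx · [f(0) + f(0.7) + f(1.4) + f(2.1) + f(2.8)].
Sum ≈ 251.02881.

251.02881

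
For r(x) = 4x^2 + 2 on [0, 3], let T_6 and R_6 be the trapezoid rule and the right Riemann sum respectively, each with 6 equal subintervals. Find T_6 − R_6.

T_6 = 42.5.
R_6 = 51.5.
T_6 − R_6 = -9.

-9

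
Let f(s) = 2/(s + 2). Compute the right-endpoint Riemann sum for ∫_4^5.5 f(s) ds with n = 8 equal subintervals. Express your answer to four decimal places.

Δs = (5.5 − 4)/8 = 0.1875.
Right endpoints: 4.1875, 4.375, 4.5625, 4.75, 4.9375, 5.125, 5.3125, 5.5.
f(4.1875) = 32/99, f(4.375) = 16/51, f(4.5625) = 32/105, f(4.75) = 8/27, f(4.9375) = 32/111, f(5.125) = 16/57, f(5.3125) = 32/117, f(5.5) = 4/15.
Sum = Δs · [f(4.1875) + f(4.375) + f(4.5625) + ...].
Sum ≈ 0.4401.

0.4401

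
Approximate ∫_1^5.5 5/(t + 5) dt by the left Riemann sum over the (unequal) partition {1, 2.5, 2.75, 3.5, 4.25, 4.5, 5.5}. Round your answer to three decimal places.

3.003

Subinterval widths: 1.5, 0.25, 0.75, 0.75, 0.25, 1.
Left endpoints: 1, 2.5, 2.75, 3.5, 4.25, 4.5.
f(1) = 5/6, f(2.5) = 2/3, f(2.75) = 20/31, f(3.5) = 10/17, f(4.25) = 20/37, f(4.5) = 10/19.
Sum = Σ Δt_i · f(t_i).
Sum ≈ 3.003.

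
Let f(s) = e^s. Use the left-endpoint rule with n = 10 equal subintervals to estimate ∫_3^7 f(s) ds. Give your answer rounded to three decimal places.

875.554

Δs = (7 − 3)/10 = 0.4.
Left endpoints: 3, 3.4, 3.8, 4.2, 4.6, 5, 5.4, 5.8, 6.2, 6.6.
f(3) ≈ 20.086, f(3.4) ≈ 29.964, f(3.8) ≈ 44.701, f(4.2) ≈ 66.686, f(4.6) ≈ 99.484, f(5) ≈ 148.413, f(5.4) ≈ 221.406, f(5.8) ≈ 330.300, f(6.2) ≈ 492.749, f(6.6) ≈ 735.095.
Sum = Δs · [f(3) + f(3.4) + f(3.8) + ...].
Sum ≈ 875.554.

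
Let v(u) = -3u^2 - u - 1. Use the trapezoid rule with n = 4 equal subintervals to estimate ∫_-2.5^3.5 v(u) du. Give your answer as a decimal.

Δu = (3.5 − (-2.5))/4 = 1.5.
v(-2.5) = -17.25, v(-1) = -3, v(0.5) = -2.25, v(2) = -15, v(3.5) = -41.25.
T_4 = (Δu/2)·[v(u_0) + 2v(u_1) + 2v(u_2) + 2v(u_3) + v(u_4)].
Sum = -74.25.

-74.25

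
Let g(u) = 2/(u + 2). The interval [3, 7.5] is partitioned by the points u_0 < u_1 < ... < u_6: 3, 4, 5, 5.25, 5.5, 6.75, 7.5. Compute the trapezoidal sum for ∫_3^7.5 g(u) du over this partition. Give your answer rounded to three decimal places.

Subinterval widths: 1, 1, 0.25, 0.25, 1.25, 0.75.
g(3) = 0.4, g(4) = 1/3, g(5) = 2/7, g(5.25) = 8/29, g(5.5) = 4/15, g(6.75) = 8/35, g(7.5) = 4/19.
On each subinterval the trapezoid contributes (Δu_i/2)·[g(u_{i-1}) + g(u_i)].
Sum ≈ 1.288.

1.288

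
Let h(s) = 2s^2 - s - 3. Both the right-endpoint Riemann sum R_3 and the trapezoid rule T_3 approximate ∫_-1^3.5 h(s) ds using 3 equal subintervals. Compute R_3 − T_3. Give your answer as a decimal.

13.5

R_3 = 27.
T_3 = 13.5.
R_3 − T_3 = 13.5.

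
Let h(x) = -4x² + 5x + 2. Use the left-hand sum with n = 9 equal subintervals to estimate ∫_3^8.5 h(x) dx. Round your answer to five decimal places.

Δx = (8.5 − 3)/9 = 11/18.
Left endpoints: 3, 65/18, 38/9, 29/6, 49/9, 109/18, 20/3, 131/18, 71/9.
h(3) = -19, h(65/18) = -5201/162, h(38/9) = -3904/81, h(29/6) = -1211/18, h(49/9) = -7237/81, h(109/18) = -18533/162, h(20/3) = -1282/9, h(131/18) = -28103/162, h(71/9) = -16807/81.
Sum = Δx · [h(3) + h(65/18) + h(38/9) + ...].
Sum ≈ -546.17490.

-546.17490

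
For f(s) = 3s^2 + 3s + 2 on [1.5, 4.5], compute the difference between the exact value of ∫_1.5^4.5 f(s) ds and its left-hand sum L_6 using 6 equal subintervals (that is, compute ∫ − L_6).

15.375

Exact integral: ∫_1.5^4.5 f(s) ds = 120.75.
L_6 = 105.375.
Error = 120.75 − 105.375 = 15.375.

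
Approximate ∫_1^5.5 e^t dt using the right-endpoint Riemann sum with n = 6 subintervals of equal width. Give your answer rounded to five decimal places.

Δt = (5.5 − 1)/6 = 0.75.
Right endpoints: 1.75, 2.5, 3.25, 4, 4.75, 5.5.
f(1.75) ≈ 5.75460, f(2.5) ≈ 12.18249, f(3.25) ≈ 25.79034, f(4) ≈ 54.59815, f(4.75) ≈ 115.58428, f(5.5) ≈ 244.69193.
Sum = Δt · [f(1.75) + f(2.5) + f(3.25) + ...].
Sum ≈ 343.95135.

343.95135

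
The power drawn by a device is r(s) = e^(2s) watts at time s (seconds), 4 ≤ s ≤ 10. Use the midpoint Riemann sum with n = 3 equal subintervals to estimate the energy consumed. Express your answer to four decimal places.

Δs = (10 − 4)/3 = 2.
Midpoints: 5, 7, 9.
r(5) ≈ 22026.4658, r(7) ≈ 1202604.2842, r(9) ≈ 65659969.1373.
Sum = Δs · [r(5) + r(7) + r(9)].
Sum ≈ 133769199.7746.

133769199.7746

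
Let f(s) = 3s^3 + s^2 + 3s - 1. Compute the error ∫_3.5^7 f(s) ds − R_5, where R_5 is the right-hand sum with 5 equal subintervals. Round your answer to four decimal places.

Exact integral: ∫_3.5^7 f(s) ds ≈ 1839.869792.
R_5 = 2185.33.
Error ≈ 1839.869792 − 2185.33 ≈ -345.4602.

-345.4602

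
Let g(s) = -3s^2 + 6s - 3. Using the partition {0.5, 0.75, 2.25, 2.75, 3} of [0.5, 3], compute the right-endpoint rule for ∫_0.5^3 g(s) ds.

-14.671875

Subinterval widths: 0.25, 1.5, 0.5, 0.25.
Right endpoints: 0.75, 2.25, 2.75, 3.
g(0.75) = -0.1875, g(2.25) = -4.6875, g(2.75) = -9.1875, g(3) = -12.
Sum = Σ Δs_i · g(s_i).
Sum = -14.671875.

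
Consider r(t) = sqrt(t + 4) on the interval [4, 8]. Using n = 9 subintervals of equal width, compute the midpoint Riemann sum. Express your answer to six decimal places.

Δt = (8 − 4)/9 = 4/9.
Midpoints: 38/9, 14/3, 46/9, 50/9, 6, 58/9, 62/9, 22/3, 70/9.
r(38/9) ≈ 2.867442, r(14/3) ≈ 2.943920, r(46/9) ≈ 3.018462, r(50/9) ≈ 3.091206, r(6) ≈ 3.162278, r(58/9) ≈ 3.231787, r(62/9) ≈ 3.299832, r(22/3) ≈ 3.366502, r(70/9) ≈ 3.431877.
Sum = Δt · [r(38/9) + r(14/3) + r(46/9) + ...].
Sum ≈ 12.628135.

12.628135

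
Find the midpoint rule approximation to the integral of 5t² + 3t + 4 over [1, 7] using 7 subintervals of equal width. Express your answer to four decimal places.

664.1633

Δt = (7 − 1)/7 = 6/7.
Midpoints: 10/7, 16/7, 22/7, 4, 34/7, 40/7, 46/7.
f(10/7) = 906/49, f(16/7) = 1812/49, f(22/7) = 3078/49, f(4) = 96, f(34/7) = 6690/49, f(40/7) = 9036/49, f(46/7) = 11742/49.
Sum = Δt · [f(10/7) + f(16/7) + f(22/7) + ...].
Sum ≈ 664.1633.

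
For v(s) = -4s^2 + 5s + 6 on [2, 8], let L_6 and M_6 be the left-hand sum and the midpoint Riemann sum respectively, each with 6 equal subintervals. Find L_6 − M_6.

L_6 = -385.
M_6 = -484.
L_6 − M_6 = 99.

99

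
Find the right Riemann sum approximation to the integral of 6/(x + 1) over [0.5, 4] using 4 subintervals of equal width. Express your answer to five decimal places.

Δx = (4 − 0.5)/4 = 0.875.
Right endpoints: 1.375, 2.25, 3.125, 4.
f(1.375) = 48/19, f(2.25) = 24/13, f(3.125) = 16/11, f(4) = 1.2.
Sum = Δx · [f(1.375) + f(2.25) + f(3.125) + f(4)].
Sum ≈ 6.14864.

6.14864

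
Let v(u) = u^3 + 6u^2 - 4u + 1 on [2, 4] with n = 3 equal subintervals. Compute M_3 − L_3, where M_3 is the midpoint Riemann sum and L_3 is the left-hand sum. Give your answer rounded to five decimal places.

M_3 ≈ 148.8888889.
L_3 ≈ 112.2222222.
M_3 − L_3 ≈ 36.66667.

36.66667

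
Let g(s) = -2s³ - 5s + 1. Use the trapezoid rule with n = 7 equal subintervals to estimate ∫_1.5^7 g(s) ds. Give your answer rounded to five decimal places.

-1323.77423

Δs = (7 − 1.5)/7 = 11/14.
g(1.5) = -13.25, g(16/7) = -11769/343, g(43/14) = -99205/1372, g(27/7) = -45638/343, g(65/14) = -305103/1372, g(38/7) = -118711/343, g(87/14) = -699761/1372, g(7) = -720.
T_7 = (Δs/2)·[g(s_0) + 2g(s_1) + ... + 2g(s_{6}) + g(s_7)].
Sum ≈ -1323.77423.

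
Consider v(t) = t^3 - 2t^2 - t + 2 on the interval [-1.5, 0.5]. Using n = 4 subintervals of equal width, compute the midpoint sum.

1.5625

Δt = (0.5 − (-1.5))/4 = 0.5.
Midpoints: -1.25, -0.75, -0.25, 0.25.
v(-1.25) = -1.828125, v(-0.75) = 1.203125, v(-0.25) = 2.109375, v(0.25) = 1.640625.
Sum = Δt · [v(-1.25) + v(-0.75) + v(-0.25) + v(0.25)].
Sum = 1.5625.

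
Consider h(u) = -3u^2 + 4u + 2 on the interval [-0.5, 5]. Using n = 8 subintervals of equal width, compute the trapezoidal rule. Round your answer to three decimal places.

Δu = (5 − (-0.5))/8 = 0.6875.
h(-0.5) = -0.75, h(0.1875) = 2.64453125, h(0.875) = 3.203125, h(1.5625) = 0.92578125, h(2.25) = -4.1875, h(2.9375) = -12.13671875, h(3.625) = -22.921875, h(4.3125) = -36.54296875, h(5) = -53.
T_8 = (Δu/2)·[h(u_0) + 2h(u_1) + ... + 2h(u_{7}) + h(u_8)].
Sum ≈ -65.925.

-65.925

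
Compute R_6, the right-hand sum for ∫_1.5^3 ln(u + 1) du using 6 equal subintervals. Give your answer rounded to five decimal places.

1.81242

Δu = (3 − 1.5)/6 = 0.25.
Right endpoints: 1.75, 2, 2.25, 2.5, 2.75, 3.
f(1.75) ≈ 1.01160, f(2) ≈ 1.09861, f(2.25) ≈ 1.17865, f(2.5) ≈ 1.25276, f(2.75) ≈ 1.32176, f(3) ≈ 1.38629.
Sum = Δu · [f(1.75) + f(2) + f(2.25) + ...].
Sum ≈ 1.81242.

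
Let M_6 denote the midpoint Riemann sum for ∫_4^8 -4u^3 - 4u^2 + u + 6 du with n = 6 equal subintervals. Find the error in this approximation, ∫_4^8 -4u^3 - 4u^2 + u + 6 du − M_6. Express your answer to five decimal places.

Exact integral: ∫_4^8 f(u) du ≈ -4389.3333333.
M_6 ≈ -4378.0740741.
Error ≈ -4389.3333333 − (-4378.0740741) ≈ -11.25926.

-11.25926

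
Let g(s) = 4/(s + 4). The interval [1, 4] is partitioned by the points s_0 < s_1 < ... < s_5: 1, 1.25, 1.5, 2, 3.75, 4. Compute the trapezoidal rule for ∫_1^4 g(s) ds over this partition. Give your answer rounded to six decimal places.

1.891832

Subinterval widths: 0.25, 0.25, 0.5, 1.75, 0.25.
g(1) = 0.8, g(1.25) = 16/21, g(1.5) = 8/11, g(2) = 2/3, g(3.75) = 16/31, g(4) = 0.5.
On each subinterval the trapezoid contributes (Δs_i/2)·[g(s_{i-1}) + g(s_i)].
Sum ≈ 1.891832.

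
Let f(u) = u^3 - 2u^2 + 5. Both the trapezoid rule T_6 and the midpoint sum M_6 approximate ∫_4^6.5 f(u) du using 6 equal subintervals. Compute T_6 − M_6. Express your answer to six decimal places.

1.491970

T_6 ≈ 255.34360532.
M_6 ≈ 253.85163484.
T_6 − M_6 ≈ 1.491970.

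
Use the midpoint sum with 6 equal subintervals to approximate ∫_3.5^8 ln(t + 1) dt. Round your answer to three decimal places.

8.509

Δt = (8 − 3.5)/6 = 0.75.
Midpoints: 3.875, 4.625, 5.375, 6.125, 6.875, 7.625.
f(3.875) ≈ 1.584, f(4.625) ≈ 1.727, f(5.375) ≈ 1.852, f(6.125) ≈ 1.964, f(6.875) ≈ 2.064, f(7.625) ≈ 2.155.
Sum = Δt · [f(3.875) + f(4.625) + f(5.375) + ...].
Sum ≈ 8.509.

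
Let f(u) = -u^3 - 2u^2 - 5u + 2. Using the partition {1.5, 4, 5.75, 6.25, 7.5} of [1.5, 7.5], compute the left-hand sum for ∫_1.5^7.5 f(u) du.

Subinterval widths: 2.5, 1.75, 0.5, 1.25.
Left endpoints: 1.5, 4, 5.75, 6.25.
f(1.5) = -13.375, f(4) = -114, f(5.75) = -282.984375, f(6.25) = -351.515625.
Sum = Σ Δu_i · f(u_i).
Sum = -813.82421875.

-813.82421875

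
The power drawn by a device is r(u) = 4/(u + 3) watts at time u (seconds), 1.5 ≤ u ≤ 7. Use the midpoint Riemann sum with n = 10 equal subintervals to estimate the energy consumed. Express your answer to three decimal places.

Δu = (7 − 1.5)/10 = 0.55.
Midpoints: 1.775, 2.325, 2.875, 3.425, 3.975, 4.525, 5.075, 5.625, 6.175, 6.725.
r(1.775) = 160/191, r(2.325) = 160/213, r(2.875) = 32/47, r(3.425) = 160/257, r(3.975) = 160/279, r(4.525) = 160/301, r(5.075) = 160/323, r(5.625) = 32/69, r(6.175) = 160/367, r(6.725) = 160/389.
Sum = Δu · [r(1.775) + r(2.325) + r(2.875) + ...].
Sum ≈ 3.192.

3.192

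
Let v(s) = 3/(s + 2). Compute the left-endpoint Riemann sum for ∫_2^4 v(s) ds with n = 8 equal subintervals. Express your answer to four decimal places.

Δs = (4 − 2)/8 = 0.25.
Left endpoints: 2, 2.25, 2.5, 2.75, 3, 3.25, 3.5, 3.75.
v(2) = 0.75, v(2.25) = 12/17, v(2.5) = 2/3, v(2.75) = 12/19, v(3) = 0.6, v(3.25) = 4/7, v(3.5) = 6/11, v(3.75) = 12/23.
Sum = Δs · [v(2) + v(2.25) + v(2.5) + ...].
Sum ≈ 1.2482.

1.2482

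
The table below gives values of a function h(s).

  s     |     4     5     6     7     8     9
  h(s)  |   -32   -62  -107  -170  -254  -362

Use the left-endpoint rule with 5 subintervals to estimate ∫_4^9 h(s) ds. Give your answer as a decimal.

-625

Δs = 1.
Sum = 1·[(-32) + (-62) + (-107) + (-170) + (-254)] = -625.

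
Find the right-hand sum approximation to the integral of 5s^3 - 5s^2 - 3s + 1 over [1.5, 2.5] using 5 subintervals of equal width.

21.075

Δs = (2.5 − 1.5)/5 = 0.2.
Right endpoints: 1.7, 1.9, 2.1, 2.3, 2.5.
f(1.7) = 6.015, f(1.9) = 11.545, f(2.1) = 18.955, f(2.3) = 28.485, f(2.5) = 40.375.
Sum = Δs · [f(1.7) + f(1.9) + f(2.1) + f(2.3) + f(2.5)].
Sum = 21.075.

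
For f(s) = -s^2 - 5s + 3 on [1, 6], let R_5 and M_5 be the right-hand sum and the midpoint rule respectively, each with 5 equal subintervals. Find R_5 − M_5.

R_5 = -175.
M_5 = -143.75.
R_5 − M_5 = -31.25.

-31.25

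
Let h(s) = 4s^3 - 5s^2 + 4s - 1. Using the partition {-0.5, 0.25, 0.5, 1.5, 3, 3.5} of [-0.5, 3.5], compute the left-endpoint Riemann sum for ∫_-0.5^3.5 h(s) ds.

44.5

Subinterval widths: 0.75, 0.25, 1, 1.5, 0.5.
Left endpoints: -0.5, 0.25, 0.5, 1.5, 3.
h(-0.5) = -4.75, h(0.25) = -0.25, h(0.5) = 0.25, h(1.5) = 7.25, h(3) = 74.
Sum = Σ Δs_i · h(s_i).
Sum = 44.5.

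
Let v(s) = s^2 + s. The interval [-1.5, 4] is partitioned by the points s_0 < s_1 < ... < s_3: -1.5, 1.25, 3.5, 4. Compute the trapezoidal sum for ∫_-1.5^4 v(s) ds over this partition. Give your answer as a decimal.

34.71875

Subinterval widths: 2.75, 2.25, 0.5.
v(-1.5) = 0.75, v(1.25) = 2.8125, v(3.5) = 15.75, v(4) = 20.
On each subinterval the trapezoid contributes (Δs_i/2)·[v(s_{i-1}) + v(s_i)].
Sum = 34.71875.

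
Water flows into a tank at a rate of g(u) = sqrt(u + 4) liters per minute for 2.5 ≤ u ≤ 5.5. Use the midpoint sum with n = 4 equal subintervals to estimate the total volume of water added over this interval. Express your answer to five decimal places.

8.47356

Δu = (5.5 − 2.5)/4 = 0.75.
Midpoints: 2.875, 3.625, 4.375, 5.125.
g(2.875) ≈ 2.62202, g(3.625) ≈ 2.76134, g(4.375) ≈ 2.89396, g(5.125) ≈ 3.02076.
Sum = Δu · [g(2.875) + g(3.625) + g(4.375) + g(5.125)].
Sum ≈ 8.47356.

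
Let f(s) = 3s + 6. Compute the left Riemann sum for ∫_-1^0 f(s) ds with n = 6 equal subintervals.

4.25

Δs = (0 − (-1))/6 = 1/6.
Left endpoints: -1, -5/6, -2/3, -0.5, -1/3, -1/6.
f(-1) = 3, f(-5/6) = 3.5, f(-2/3) = 4, f(-0.5) = 4.5, f(-1/3) = 5, f(-1/6) = 5.5.
Sum = Δs · [f(-1) + f(-5/6) + f(-2/3) + ...].
Sum = 4.25.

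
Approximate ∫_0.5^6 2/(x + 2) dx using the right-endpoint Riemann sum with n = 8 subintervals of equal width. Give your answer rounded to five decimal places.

2.14852

Δx = (6 − 0.5)/8 = 0.6875.
Right endpoints: 1.1875, 1.875, 2.5625, 3.25, 3.9375, 4.625, 5.3125, 6.
f(1.1875) = 32/51, f(1.875) = 16/31, f(2.5625) = 32/73, f(3.25) = 8/21, f(3.9375) = 32/95, f(4.625) = 16/53, f(5.3125) = 32/117, f(6) = 0.25.
Sum = Δx · [f(1.1875) + f(1.875) + f(2.5625) + ...].
Sum ≈ 2.14852.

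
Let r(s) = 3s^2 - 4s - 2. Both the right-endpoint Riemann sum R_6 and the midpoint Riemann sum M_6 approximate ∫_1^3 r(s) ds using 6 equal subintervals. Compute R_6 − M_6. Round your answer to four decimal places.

2.8333

R_6 ≈ 8.777778.
M_6 ≈ 5.944444.
R_6 − M_6 ≈ 2.8333.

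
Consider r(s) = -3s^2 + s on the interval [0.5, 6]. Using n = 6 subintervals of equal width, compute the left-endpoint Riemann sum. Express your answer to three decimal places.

Δs = (6 − 0.5)/6 = 11/12.
Left endpoints: 0.5, 17/12, 7/3, 3.25, 25/6, 61/12.
r(0.5) = -0.25, r(17/12) = -221/48, r(7/3) = -14, r(3.25) = -28.4375, r(25/6) = -575/12, r(61/12) = -72.4375.
Sum = Δs · [r(0.5) + r(17/12) + r(7/3) + ...].
Sum ≈ -153.675.

-153.675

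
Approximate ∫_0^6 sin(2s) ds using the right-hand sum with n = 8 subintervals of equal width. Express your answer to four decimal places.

Δs = (6 − 0)/8 = 0.75.
Right endpoints: 0.75, 1.5, 2.25, 3, 3.75, 4.5, 5.25, 6.
f(0.75) ≈ 0.9975, f(1.5) ≈ 0.1411, f(2.25) ≈ -0.9775, f(3) ≈ -0.2794, f(3.75) ≈ 0.9380, f(4.5) ≈ 0.4121, f(5.25) ≈ -0.8797, f(6) ≈ -0.5366.
Sum = Δs · [f(0.75) + f(1.5) + f(2.25) + ...].
Sum ≈ -0.1384.

-0.1384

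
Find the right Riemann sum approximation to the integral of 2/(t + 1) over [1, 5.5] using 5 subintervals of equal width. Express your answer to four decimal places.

Δt = (5.5 − 1)/5 = 0.9.
Right endpoints: 1.9, 2.8, 3.7, 4.6, 5.5.
f(1.9) = 20/29, f(2.8) = 10/19, f(3.7) = 20/47, f(4.6) = 5/14, f(5.5) = 4/13.
Sum = Δt · [f(1.9) + f(2.8) + f(3.7) + f(4.6) + f(5.5)].
Sum ≈ 2.0757.

2.0757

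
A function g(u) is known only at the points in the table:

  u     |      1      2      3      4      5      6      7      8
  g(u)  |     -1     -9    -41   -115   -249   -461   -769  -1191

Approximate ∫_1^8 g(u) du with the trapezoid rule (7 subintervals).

-2240

Δu = 1.
T_7 = (1/2)·[(-1) + 2·(-9) + 2·(-41) + 2·(-115) + 2·(-249) + 2·(-461) + 2·(-769) + (-1191)] = -2240.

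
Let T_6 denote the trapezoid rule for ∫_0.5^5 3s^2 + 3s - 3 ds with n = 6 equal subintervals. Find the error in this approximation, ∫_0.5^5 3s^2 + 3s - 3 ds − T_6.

Exact integral: ∫_0.5^5 f(s) ds = 148.5.
T_6 = 149.765625.
Error = 148.5 − 149.765625 = -1.265625.

-1.265625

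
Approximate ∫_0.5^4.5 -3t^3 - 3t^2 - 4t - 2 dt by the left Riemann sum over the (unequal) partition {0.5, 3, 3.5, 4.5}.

Subinterval widths: 2.5, 0.5, 1.
Left endpoints: 0.5, 3, 3.5.
f(0.5) = -5.125, f(3) = -122, f(3.5) = -181.375.
Sum = Σ Δt_i · f(t_i).
Sum = -255.1875.

-255.1875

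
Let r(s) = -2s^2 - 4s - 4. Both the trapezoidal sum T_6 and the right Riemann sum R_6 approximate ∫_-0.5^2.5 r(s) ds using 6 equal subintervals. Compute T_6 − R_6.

6

T_6 = -34.75.
R_6 = -40.75.
T_6 − R_6 = 6.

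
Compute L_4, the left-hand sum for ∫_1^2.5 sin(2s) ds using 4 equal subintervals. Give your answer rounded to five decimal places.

0.01694

Δs = (2.5 − 1)/4 = 0.375.
Left endpoints: 1, 1.375, 1.75, 2.125.
f(1) ≈ 0.90930, f(1.375) ≈ 0.38166, f(1.75) ≈ -0.35078, f(2.125) ≈ -0.89499.
Sum = Δs · [f(1) + f(1.375) + f(1.75) + f(2.125)].
Sum ≈ 0.01694.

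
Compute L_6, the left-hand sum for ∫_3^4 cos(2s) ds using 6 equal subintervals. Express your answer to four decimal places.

0.7206

Δs = (4 − 3)/6 = 1/6.
Left endpoints: 3, 19/6, 10/3, 3.5, 11/3, 23/6.
f(3) ≈ 0.9602, f(19/6) ≈ 0.9987, f(10/3) ≈ 0.9274, f(3.5) ≈ 0.7539, f(11/3) ≈ 0.4974, f(23/6) ≈ 0.1862.
Sum = Δs · [f(3) + f(19/6) + f(10/3) + ...].
Sum ≈ 0.7206.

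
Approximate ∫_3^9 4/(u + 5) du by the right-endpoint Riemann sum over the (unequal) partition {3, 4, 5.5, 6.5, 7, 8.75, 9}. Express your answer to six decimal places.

2.110885

Subinterval widths: 1, 1.5, 1, 0.5, 1.75, 0.25.
Right endpoints: 4, 5.5, 6.5, 7, 8.75, 9.
f(4) = 4/9, f(5.5) = 8/21, f(6.5) = 8/23, f(7) = 1/3, f(8.75) = 16/55, f(9) = 2/7.
Sum = Σ Δu_i · f(u_i).
Sum ≈ 2.110885.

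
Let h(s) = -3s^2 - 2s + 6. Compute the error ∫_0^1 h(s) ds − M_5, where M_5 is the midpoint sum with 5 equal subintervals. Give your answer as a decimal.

-0.01

Exact integral: ∫_0^1 h(s) ds = 4.
M_5 = 4.01.
Error = 4 − 4.01 = -0.01.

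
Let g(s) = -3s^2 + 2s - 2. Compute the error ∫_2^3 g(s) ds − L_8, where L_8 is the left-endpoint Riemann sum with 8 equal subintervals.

-0.8046875

Exact integral: ∫_2^3 g(s) ds = -16.
L_8 = -15.1953125.
Error = -16 − (-15.1953125) = -0.8046875.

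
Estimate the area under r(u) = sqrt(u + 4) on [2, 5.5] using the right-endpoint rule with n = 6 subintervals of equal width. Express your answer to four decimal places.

9.9060

Δu = (5.5 − 2)/6 = 7/12.
Right endpoints: 31/12, 19/6, 3.75, 13/3, 59/12, 5.5.
r(31/12) ≈ 2.5658, r(19/6) ≈ 2.6771, r(3.75) ≈ 2.7839, r(13/3) ≈ 2.8868, r(59/12) ≈ 2.9861, r(5.5) ≈ 3.0822.
Sum = Δu · [r(31/12) + r(19/6) + r(3.75) + ...].
Sum ≈ 9.9060.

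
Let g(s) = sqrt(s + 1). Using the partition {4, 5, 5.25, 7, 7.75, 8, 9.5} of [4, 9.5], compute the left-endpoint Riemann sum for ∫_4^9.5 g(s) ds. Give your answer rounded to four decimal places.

14.5843

Subinterval widths: 1, 0.25, 1.75, 0.75, 0.25, 1.5.
Left endpoints: 4, 5, 5.25, 7, 7.75, 8.
g(4) ≈ 2.2361, g(5) ≈ 2.4495, g(5.25) ≈ 2.5000, g(7) ≈ 2.8284, g(7.75) ≈ 2.9580, g(8) ≈ 3.0000.
Sum = Σ Δs_i · g(s_i).
Sum ≈ 14.5843.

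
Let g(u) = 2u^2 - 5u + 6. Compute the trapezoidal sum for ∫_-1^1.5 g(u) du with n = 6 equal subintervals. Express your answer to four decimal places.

14.9363

Δu = (1.5 − (-1))/6 = 5/12.
g(-1) = 13, g(-7/12) = 691/72, g(-1/6) = 62/9, g(0.25) = 4.875, g(2/3) = 32/9, g(13/12) = 211/72, g(1.5) = 3.
T_6 = (Δu/2)·[g(u_0) + 2g(u_1) + ... + 2g(u_{5}) + g(u_6)].
Sum ≈ 14.9363.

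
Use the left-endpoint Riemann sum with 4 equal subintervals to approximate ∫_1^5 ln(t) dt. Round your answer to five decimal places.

Δt = (5 − 1)/4 = 1.
Left endpoints: 1, 2, 3, 4.
f(1) ≈ 0.00000, f(2) ≈ 0.69315, f(3) ≈ 1.09861, f(4) ≈ 1.38629.
Sum = Δt · [f(1) + f(2) + f(3) + f(4)].
Sum ≈ 3.17805.

3.17805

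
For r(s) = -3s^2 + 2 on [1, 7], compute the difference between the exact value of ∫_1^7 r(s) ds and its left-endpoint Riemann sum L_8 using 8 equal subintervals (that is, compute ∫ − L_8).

-52.3125

Exact integral: ∫_1^7 r(s) ds = -330.
L_8 = -277.6875.
Error = -330 − (-277.6875) = -52.3125.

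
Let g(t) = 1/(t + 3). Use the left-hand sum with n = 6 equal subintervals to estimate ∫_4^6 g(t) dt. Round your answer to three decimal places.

Δt = (6 − 4)/6 = 1/3.
Left endpoints: 4, 13/3, 14/3, 5, 16/3, 17/3.
g(4) = 1/7, g(13/3) = 3/22, g(14/3) = 3/23, g(5) = 0.125, g(16/3) = 0.12, g(17/3) = 3/26.
Sum = Δt · [g(4) + g(13/3) + g(14/3) + ...].
Sum ≈ 0.257.

0.257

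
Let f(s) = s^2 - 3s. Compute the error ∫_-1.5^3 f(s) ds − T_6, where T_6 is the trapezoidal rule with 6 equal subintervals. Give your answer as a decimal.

-0.421875

Exact integral: ∫_-1.5^3 f(s) ds = 0.
T_6 = 0.421875.
Error = 0 − 0.421875 = -0.421875.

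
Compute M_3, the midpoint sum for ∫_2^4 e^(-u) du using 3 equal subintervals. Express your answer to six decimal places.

Δu = (4 − 2)/3 = 2/3.
Midpoints: 7/3, 3, 11/3.
f(7/3) ≈ 0.096972, f(3) ≈ 0.049787, f(11/3) ≈ 0.025562.
Sum = Δu · [f(7/3) + f(3) + f(11/3)].
Sum ≈ 0.114880.

0.114880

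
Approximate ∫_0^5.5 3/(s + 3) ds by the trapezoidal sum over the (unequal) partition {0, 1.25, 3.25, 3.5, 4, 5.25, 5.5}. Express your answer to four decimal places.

3.1770

Subinterval widths: 1.25, 2, 0.25, 0.5, 1.25, 0.25.
f(0) = 1, f(1.25) = 12/17, f(3.25) = 0.48, f(3.5) = 6/13, f(4) = 3/7, f(5.25) = 4/11, f(5.5) = 6/17.
On each subinterval the trapezoid contributes (Δs_i/2)·[f(s_{i-1}) + f(s_i)].
Sum ≈ 3.1770.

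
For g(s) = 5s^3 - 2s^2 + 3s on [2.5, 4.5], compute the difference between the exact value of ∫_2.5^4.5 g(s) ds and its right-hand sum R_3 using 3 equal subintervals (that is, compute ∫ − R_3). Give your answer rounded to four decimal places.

Exact integral: ∫_2.5^4.5 g(s) ds ≈ 434.416667.
R_3 ≈ 560.398148.
Error ≈ 434.416667 − 560.398148 ≈ -125.9815.

-125.9815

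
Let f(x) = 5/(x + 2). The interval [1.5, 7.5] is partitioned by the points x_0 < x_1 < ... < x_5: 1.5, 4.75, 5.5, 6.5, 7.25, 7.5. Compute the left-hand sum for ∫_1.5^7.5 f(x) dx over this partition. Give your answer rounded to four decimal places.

Subinterval widths: 3.25, 0.75, 1, 0.75, 0.25.
Left endpoints: 1.5, 4.75, 5.5, 6.5, 7.25.
f(1.5) = 10/7, f(4.75) = 20/27, f(5.5) = 2/3, f(6.5) = 10/17, f(7.25) = 20/37.
Sum = Σ Δx_i · f(x_i).
Sum ≈ 6.4414.

6.4414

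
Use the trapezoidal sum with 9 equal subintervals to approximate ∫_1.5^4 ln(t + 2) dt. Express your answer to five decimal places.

Δt = (4 − 1.5)/9 = 5/18.
f(1.5) ≈ 1.25276, f(16/9) ≈ 1.32914, f(37/18) ≈ 1.40009, f(7/3) ≈ 1.46634, f(47/18) ≈ 1.52847, f(26/9) ≈ 1.58697, f(19/6) ≈ 1.64223, f(31/9) ≈ 1.69460, f(67/18) ≈ 1.74436, f(4) ≈ 1.79176.
T_9 = (Δt/2)·[f(t_0) + 2f(t_1) + ... + 2f(t_{8}) + f(t_9)].
Sum ≈ 3.86512.

3.86512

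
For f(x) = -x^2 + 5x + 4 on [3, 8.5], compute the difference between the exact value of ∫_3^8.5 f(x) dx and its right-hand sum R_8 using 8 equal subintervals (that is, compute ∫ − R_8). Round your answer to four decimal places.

12.7223

Exact integral: ∫_3^8.5 f(x) dx ≈ -15.583333.
R_8 ≈ -28.305664.
Error ≈ -15.583333 − (-28.305664) ≈ 12.7223.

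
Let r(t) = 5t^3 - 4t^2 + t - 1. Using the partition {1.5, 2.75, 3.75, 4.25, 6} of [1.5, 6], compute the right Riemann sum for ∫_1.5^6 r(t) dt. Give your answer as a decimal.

Subinterval widths: 1.25, 1, 0.5, 1.75.
Right endpoints: 2.75, 3.75, 4.25, 6.
r(2.75) = 75.484375, r(3.75) = 210.171875, r(4.25) = 314.828125, r(6) = 941.
Sum = Σ Δt_i · r(t_i).
Sum = 2108.69140625.

2108.69140625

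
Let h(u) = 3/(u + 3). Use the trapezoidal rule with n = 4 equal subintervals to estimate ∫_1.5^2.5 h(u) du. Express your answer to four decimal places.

Δu = (2.5 − 1.5)/4 = 0.25.
h(1.5) = 2/3, h(1.75) = 12/19, h(2) = 0.6, h(2.25) = 4/7, h(2.5) = 6/11.
T_4 = (Δu/2)·[h(u_0) + 2h(u_1) + 2h(u_2) + 2h(u_3) + h(u_4)].
Sum ≈ 0.6023.

0.6023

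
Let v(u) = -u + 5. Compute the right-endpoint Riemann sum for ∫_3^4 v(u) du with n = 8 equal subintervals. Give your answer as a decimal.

Δu = (4 − 3)/8 = 0.125.
Right endpoints: 3.125, 3.25, 3.375, 3.5, 3.625, 3.75, 3.875, 4.
v(3.125) = 1.875, v(3.25) = 1.75, v(3.375) = 1.625, v(3.5) = 1.5, v(3.625) = 1.375, v(3.75) = 1.25, v(3.875) = 1.125, v(4) = 1.
Sum = Δu · [v(3.125) + v(3.25) + v(3.375) + ...].
Sum = 1.4375.

1.4375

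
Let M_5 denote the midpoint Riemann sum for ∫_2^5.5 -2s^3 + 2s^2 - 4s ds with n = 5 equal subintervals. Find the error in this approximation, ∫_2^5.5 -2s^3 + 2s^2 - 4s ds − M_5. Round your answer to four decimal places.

Exact integral: ∫_2^5.5 f(s) ds ≈ -396.447917.
M_5 = -393.518125.
Error ≈ -396.447917 − (-393.518125) ≈ -2.9298.

-2.9298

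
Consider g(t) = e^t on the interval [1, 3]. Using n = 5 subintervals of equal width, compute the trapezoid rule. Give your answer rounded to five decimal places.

17.59820

Δt = (3 − 1)/5 = 0.4.
g(1) ≈ 2.71828, g(1.4) ≈ 4.05520, g(1.8) ≈ 6.04965, g(2.2) ≈ 9.02501, g(2.6) ≈ 13.46374, g(3) ≈ 20.08554.
T_5 = (Δt/2)·[g(t_0) + 2g(t_1) + ... + 2g(t_{4}) + g(t_5)].
Sum ≈ 17.59820.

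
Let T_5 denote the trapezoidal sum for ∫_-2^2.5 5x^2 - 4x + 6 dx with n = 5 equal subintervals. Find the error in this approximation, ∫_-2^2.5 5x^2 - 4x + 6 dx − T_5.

Exact integral: ∫_-2^2.5 f(x) dx = 61.875.
T_5 = 64.9125.
Error = 61.875 − 64.9125 = -3.0375.

-3.0375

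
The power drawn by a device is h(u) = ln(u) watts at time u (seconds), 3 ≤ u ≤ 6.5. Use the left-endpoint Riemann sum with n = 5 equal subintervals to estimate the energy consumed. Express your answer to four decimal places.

5.0930

Δu = (6.5 − 3)/5 = 0.7.
Left endpoints: 3, 3.7, 4.4, 5.1, 5.8.
h(3) ≈ 1.0986, h(3.7) ≈ 1.3083, h(4.4) ≈ 1.4816, h(5.1) ≈ 1.6292, h(5.8) ≈ 1.7579.
Sum = Δu · [h(3) + h(3.7) + h(4.4) + h(5.1) + h(5.8)].
Sum ≈ 5.0930.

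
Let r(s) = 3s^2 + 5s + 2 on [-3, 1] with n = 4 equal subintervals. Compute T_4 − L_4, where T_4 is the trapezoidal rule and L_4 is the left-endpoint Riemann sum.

-2

T_4 = 18.
L_4 = 20.
T_4 − L_4 = -2.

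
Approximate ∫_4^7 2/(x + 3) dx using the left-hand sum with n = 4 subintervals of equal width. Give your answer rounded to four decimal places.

0.7465

Δx = (7 − 4)/4 = 0.75.
Left endpoints: 4, 4.75, 5.5, 6.25.
f(4) = 2/7, f(4.75) = 8/31, f(5.5) = 4/17, f(6.25) = 8/37.
Sum = Δx · [f(4) + f(4.75) + f(5.5) + f(6.25)].
Sum ≈ 0.7465.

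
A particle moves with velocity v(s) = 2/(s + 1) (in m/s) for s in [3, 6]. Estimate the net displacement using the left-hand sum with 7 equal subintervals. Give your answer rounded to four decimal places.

1.1664

Δs = (6 − 3)/7 = 3/7.
Left endpoints: 3, 24/7, 27/7, 30/7, 33/7, 36/7, 39/7.
v(3) = 0.5, v(24/7) = 14/31, v(27/7) = 7/17, v(30/7) = 14/37, v(33/7) = 0.35, v(36/7) = 14/43, v(39/7) = 7/23.
Sum = Δs · [v(3) + v(24/7) + v(27/7) + ...].
Sum ≈ 1.1664.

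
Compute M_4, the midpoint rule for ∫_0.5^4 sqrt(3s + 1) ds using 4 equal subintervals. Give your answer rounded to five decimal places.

Δs = (4 − 0.5)/4 = 0.875.
Midpoints: 0.9375, 1.8125, 2.6875, 3.5625.
f(0.9375) ≈ 1.95256, f(1.8125) ≈ 2.53722, f(2.6875) ≈ 3.01040, f(3.5625) ≈ 3.41870.
Sum = Δs · [f(0.9375) + f(1.8125) + f(2.6875) + f(3.5625)].
Sum ≈ 9.55402.

9.55402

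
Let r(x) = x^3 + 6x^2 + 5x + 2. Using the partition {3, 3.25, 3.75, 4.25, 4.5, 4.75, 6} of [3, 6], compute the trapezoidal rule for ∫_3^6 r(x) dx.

763.3125

Subinterval widths: 0.25, 0.5, 0.5, 0.25, 0.25, 1.25.
r(3) = 98, r(3.25) = 115.953125, r(3.75) = 157.859375, r(4.25) = 208.390625, r(4.5) = 237.125, r(4.75) = 268.296875, r(6) = 464.
On each subinterval the trapezoid contributes (Δx_i/2)·[r(x_{i-1}) + r(x_i)].
Sum = 763.3125.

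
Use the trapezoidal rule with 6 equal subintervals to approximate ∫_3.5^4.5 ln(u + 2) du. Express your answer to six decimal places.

Δu = (4.5 − 3.5)/6 = 1/6.
f(3.5) ≈ 1.704748, f(11/3) ≈ 1.734601, f(23/6) ≈ 1.763589, f(4) ≈ 1.791759, f(25/6) ≈ 1.819158, f(13/3) ≈ 1.845827, f(4.5) ≈ 1.871802.
T_6 = (Δu/2)·[f(u_0) + 2f(u_1) + ... + 2f(u_{5}) + f(u_6)].
Sum ≈ 1.790535.

1.790535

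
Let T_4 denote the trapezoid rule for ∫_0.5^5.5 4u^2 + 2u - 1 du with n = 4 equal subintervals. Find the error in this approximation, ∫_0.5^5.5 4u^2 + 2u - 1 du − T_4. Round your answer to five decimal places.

Exact integral: ∫_0.5^5.5 f(u) du ≈ 246.6666667.
T_4 = 251.875.
Error ≈ 246.6666667 − 251.875 ≈ -5.20833.

-5.20833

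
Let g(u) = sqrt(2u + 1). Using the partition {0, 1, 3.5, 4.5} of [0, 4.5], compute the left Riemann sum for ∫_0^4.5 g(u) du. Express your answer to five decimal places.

Subinterval widths: 1, 2.5, 1.
Left endpoints: 0, 1, 3.5.
g(0) ≈ 1.00000, g(1) ≈ 1.73205, g(3.5) ≈ 2.82843.
Sum = Σ Δu_i · g(u_i).
Sum ≈ 8.15855.

8.15855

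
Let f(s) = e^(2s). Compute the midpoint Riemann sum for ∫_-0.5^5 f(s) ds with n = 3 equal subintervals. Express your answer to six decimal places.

Δs = (5 − (-0.5))/3 = 11/6.
Midpoints: 5/12, 2.25, 49/12.
f(5/12) ≈ 2.300976, f(2.25) ≈ 90.017131, f(49/12) ≈ 3521.585758.
Sum = Δs · [f(5/12) + f(2.25) + f(49/12)].
Sum ≈ 6625.490420.

6625.490420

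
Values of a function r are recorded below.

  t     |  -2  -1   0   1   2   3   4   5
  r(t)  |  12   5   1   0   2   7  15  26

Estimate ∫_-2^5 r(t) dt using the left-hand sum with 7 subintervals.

42

Δt = 1.
Sum = 1·[12 + 5 + 1 + 0 + 2 + 7 + 15] = 42.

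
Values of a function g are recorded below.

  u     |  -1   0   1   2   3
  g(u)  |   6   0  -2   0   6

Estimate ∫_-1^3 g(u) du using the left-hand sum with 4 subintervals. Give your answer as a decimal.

Δu = 1.
Sum = 1·[6 + 0 + (-2) + 0] = 4.

4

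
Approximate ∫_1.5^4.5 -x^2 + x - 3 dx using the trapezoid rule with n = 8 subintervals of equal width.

Δx = (4.5 − 1.5)/8 = 0.375.
f(1.5) = -3.75, f(1.875) = -4.640625, f(2.25) = -5.8125, f(2.625) = -7.265625, f(3) = -9, f(3.375) = -11.015625, f(3.75) = -13.3125, f(4.125) = -15.890625, f(4.5) = -18.75.
T_8 = (Δx/2)·[f(x_0) + 2f(x_1) + ... + 2f(x_{7}) + f(x_8)].
Sum = -29.3203125.

-29.3203125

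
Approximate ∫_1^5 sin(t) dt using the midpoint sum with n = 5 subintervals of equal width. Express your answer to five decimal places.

0.26361

Δt = (5 − 1)/5 = 0.8.
Midpoints: 1.4, 2.2, 3, 3.8, 4.6.
f(1.4) ≈ 0.98545, f(2.2) ≈ 0.80850, f(3) ≈ 0.14112, f(3.8) ≈ -0.61186, f(4.6) ≈ -0.99369.
Sum = Δt · [f(1.4) + f(2.2) + f(3) + f(3.8) + f(4.6)].
Sum ≈ 0.26361.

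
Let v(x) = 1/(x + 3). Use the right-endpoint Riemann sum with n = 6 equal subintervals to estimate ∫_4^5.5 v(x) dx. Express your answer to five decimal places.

Δx = (5.5 − 4)/6 = 0.25.
Right endpoints: 4.25, 4.5, 4.75, 5, 5.25, 5.5.
v(4.25) = 4/29, v(4.5) = 2/15, v(4.75) = 4/31, v(5) = 0.125, v(5.25) = 4/33, v(5.5) = 2/17.
Sum = Δx · [v(4.25) + v(4.5) + v(4.75) + ...].
Sum ≈ 0.19104.

0.19104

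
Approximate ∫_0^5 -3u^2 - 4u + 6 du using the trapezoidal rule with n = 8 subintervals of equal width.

Δu = (5 − 0)/8 = 0.625.
f(0) = 6, f(0.625) = 2.328125, f(1.25) = -3.6875, f(1.875) = -12.046875, f(2.5) = -22.75, f(3.125) = -35.796875, f(3.75) = -51.1875, f(4.375) = -68.921875, f(5) = -89.
T_8 = (Δu/2)·[f(u_0) + 2f(u_1) + ... + 2f(u_{7}) + f(u_8)].
Sum = -145.9765625.

-145.9765625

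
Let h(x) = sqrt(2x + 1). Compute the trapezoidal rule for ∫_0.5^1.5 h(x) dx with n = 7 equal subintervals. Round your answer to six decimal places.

1.723506

Δx = (1.5 − 0.5)/7 = 1/7.
h(0.5) ≈ 1.414214, h(9/14) ≈ 1.511858, h(11/14) ≈ 1.603567, h(13/14) ≈ 1.690309, h(15/14) ≈ 1.772811, h(17/14) ≈ 1.851640, h(19/14) ≈ 1.927248, h(1.5) ≈ 2.000000.
T_7 = (Δx/2)·[h(x_0) + 2h(x_1) + ... + 2h(x_{6}) + h(x_7)].
Sum ≈ 1.723506.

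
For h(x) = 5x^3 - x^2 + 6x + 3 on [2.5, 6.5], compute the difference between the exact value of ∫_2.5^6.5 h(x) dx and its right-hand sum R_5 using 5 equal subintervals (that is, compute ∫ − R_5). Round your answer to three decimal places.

-541.573

Exact integral: ∫_2.5^6.5 h(x) dx ≈ 2216.16667.
R_5 = 2757.74.
Error ≈ 2216.16667 − 2757.74 ≈ -541.573.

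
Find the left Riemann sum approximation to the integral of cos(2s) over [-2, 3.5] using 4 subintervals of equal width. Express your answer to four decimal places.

Δs = (3.5 − (-2))/4 = 1.375.
Left endpoints: -2, -0.625, 0.75, 2.125.
f(-2) ≈ -0.6536, f(-0.625) ≈ 0.3153, f(0.75) ≈ 0.0707, f(2.125) ≈ -0.4461.
Sum = Δs · [f(-2) + f(-0.625) + f(0.75) + f(2.125)].
Sum ≈ -0.9813.

-0.9813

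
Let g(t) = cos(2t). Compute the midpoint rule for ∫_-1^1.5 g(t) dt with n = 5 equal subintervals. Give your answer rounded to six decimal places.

Δt = (1.5 − (-1))/5 = 0.5.
Midpoints: -0.75, -0.25, 0.25, 0.75, 1.25.
g(-0.75) ≈ 0.070737, g(-0.25) ≈ 0.877583, g(0.25) ≈ 0.877583, g(0.75) ≈ 0.070737, g(1.25) ≈ -0.801144.
Sum = Δt · [g(-0.75) + g(-0.25) + g(0.25) + g(0.75) + g(1.25)].
Sum ≈ 0.547748.

0.547748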